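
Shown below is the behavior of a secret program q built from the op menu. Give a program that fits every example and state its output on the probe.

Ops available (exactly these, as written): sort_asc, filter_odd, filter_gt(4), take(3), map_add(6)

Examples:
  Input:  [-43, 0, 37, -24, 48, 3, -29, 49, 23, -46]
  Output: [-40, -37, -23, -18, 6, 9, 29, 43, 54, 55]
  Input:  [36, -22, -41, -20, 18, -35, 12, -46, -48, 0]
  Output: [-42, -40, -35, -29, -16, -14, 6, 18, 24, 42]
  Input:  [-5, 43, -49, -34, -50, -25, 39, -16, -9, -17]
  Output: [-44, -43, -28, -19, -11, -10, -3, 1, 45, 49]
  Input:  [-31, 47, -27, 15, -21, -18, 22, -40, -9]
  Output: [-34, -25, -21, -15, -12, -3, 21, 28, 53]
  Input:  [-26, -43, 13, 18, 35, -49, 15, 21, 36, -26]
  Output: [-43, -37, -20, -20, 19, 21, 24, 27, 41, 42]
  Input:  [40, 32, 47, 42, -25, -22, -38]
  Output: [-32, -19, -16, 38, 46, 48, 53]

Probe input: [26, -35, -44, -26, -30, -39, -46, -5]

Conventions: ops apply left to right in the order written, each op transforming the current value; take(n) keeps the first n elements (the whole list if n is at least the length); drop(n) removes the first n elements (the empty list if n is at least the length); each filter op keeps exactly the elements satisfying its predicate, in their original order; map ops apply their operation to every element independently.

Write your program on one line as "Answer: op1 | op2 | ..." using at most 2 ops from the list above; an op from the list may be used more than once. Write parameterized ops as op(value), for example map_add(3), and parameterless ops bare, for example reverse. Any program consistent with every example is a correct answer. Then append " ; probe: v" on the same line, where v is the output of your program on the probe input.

map_add(6) | sort_asc ; probe: [-40, -38, -33, -29, -24, -20, 1, 32]

Check, running the answer program on each example:
  [-43, 0, 37, -24, 48, 3, -29, 49, 23, -46] -> [-37, 6, 43, -18, 54, 9, -23, 55, 29, -40] -> [-40, -37, -23, -18, 6, 9, 29, 43, 54, 55]
  [36, -22, -41, -20, 18, -35, 12, -46, -48, 0] -> [42, -16, -35, -14, 24, -29, 18, -40, -42, 6] -> [-42, -40, -35, -29, -16, -14, 6, 18, 24, 42]
  [-5, 43, -49, -34, -50, -25, 39, -16, -9, -17] -> [1, 49, -43, -28, -44, -19, 45, -10, -3, -11] -> [-44, -43, -28, -19, -11, -10, -3, 1, 45, 49]
  [-31, 47, -27, 15, -21, -18, 22, -40, -9] -> [-25, 53, -21, 21, -15, -12, 28, -34, -3] -> [-34, -25, -21, -15, -12, -3, 21, 28, 53]
  [-26, -43, 13, 18, 35, -49, 15, 21, 36, -26] -> [-20, -37, 19, 24, 41, -43, 21, 27, 42, -20] -> [-43, -37, -20, -20, 19, 21, 24, 27, 41, 42]
  [40, 32, 47, 42, -25, -22, -38] -> [46, 38, 53, 48, -19, -16, -32] -> [-32, -19, -16, 38, 46, 48, 53]
  probe: [26, -35, -44, -26, -30, -39, -46, -5] -> [32, -29, -38, -20, -24, -33, -40, 1] -> [-40, -38, -33, -29, -24, -20, 1, 32]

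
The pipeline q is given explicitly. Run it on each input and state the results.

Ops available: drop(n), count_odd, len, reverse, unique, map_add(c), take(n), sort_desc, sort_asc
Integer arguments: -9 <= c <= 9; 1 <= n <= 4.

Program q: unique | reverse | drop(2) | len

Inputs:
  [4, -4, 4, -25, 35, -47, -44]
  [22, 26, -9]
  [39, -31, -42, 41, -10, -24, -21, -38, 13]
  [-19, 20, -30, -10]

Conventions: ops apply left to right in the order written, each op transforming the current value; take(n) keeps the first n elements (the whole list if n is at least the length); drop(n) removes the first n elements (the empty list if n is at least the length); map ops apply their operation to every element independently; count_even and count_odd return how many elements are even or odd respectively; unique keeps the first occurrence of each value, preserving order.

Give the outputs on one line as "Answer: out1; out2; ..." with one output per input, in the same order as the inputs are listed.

4; 1; 7; 2

Execution, op by op:
  [4, -4, 4, -25, 35, -47, -44] -> [4, -4, -25, 35, -47, -44] -> [-44, -47, 35, -25, -4, 4] -> [35, -25, -4, 4] -> 4
  [22, 26, -9] -> [22, 26, -9] -> [-9, 26, 22] -> [22] -> 1
  [39, -31, -42, 41, -10, -24, -21, -38, 13] -> [39, -31, -42, 41, -10, -24, -21, -38, 13] -> [13, -38, -21, -24, -10, 41, -42, -31, 39] -> [-21, -24, -10, 41, -42, -31, 39] -> 7
  [-19, 20, -30, -10] -> [-19, 20, -30, -10] -> [-10, -30, 20, -19] -> [20, -19] -> 2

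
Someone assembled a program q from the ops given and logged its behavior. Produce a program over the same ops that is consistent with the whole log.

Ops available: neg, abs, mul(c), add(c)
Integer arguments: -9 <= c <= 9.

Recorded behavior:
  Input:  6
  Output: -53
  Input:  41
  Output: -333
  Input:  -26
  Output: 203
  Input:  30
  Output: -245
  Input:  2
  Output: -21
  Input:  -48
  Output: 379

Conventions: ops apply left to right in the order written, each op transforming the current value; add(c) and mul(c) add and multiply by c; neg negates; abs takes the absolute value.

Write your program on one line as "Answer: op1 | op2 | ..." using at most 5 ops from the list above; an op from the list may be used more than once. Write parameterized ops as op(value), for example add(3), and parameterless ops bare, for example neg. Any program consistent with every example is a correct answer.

neg | mul(-8) | add(5) | neg

Check, running the answer program on each example:
  6 -> -6 -> 48 -> 53 -> -53
  41 -> -41 -> 328 -> 333 -> -333
  -26 -> 26 -> -208 -> -203 -> 203
  30 -> -30 -> 240 -> 245 -> -245
  2 -> -2 -> 16 -> 21 -> -21
  -48 -> 48 -> -384 -> -379 -> 379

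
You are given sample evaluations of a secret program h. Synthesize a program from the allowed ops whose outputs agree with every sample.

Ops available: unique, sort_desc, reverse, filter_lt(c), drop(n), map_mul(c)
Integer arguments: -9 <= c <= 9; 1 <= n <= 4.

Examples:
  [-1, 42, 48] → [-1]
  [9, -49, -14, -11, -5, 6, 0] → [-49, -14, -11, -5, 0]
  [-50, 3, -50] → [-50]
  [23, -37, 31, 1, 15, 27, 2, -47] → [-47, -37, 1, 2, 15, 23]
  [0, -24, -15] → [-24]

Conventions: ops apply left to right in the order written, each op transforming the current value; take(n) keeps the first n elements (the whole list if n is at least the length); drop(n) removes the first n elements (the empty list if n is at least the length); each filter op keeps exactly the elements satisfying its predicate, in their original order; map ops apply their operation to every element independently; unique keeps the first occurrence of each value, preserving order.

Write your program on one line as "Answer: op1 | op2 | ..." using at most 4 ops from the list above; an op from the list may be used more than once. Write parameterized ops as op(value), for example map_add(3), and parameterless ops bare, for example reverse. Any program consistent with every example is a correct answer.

sort_desc | drop(2) | reverse

Check, running the answer program on each example:
  [-1, 42, 48] -> [48, 42, -1] -> [-1] -> [-1]
  [9, -49, -14, -11, -5, 6, 0] -> [9, 6, 0, -5, -11, -14, -49] -> [0, -5, -11, -14, -49] -> [-49, -14, -11, -5, 0]
  [-50, 3, -50] -> [3, -50, -50] -> [-50] -> [-50]
  [23, -37, 31, 1, 15, 27, 2, -47] -> [31, 27, 23, 15, 2, 1, -37, -47] -> [23, 15, 2, 1, -37, -47] -> [-47, -37, 1, 2, 15, 23]
  [0, -24, -15] -> [0, -15, -24] -> [-24] -> [-24]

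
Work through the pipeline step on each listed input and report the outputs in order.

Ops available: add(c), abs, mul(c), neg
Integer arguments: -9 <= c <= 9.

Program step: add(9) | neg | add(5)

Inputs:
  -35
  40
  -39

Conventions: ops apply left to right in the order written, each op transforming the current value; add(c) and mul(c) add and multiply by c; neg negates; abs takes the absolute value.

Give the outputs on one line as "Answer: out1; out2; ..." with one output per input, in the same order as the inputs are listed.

31; -44; 35

Execution, op by op:
  -35 -> -26 -> 26 -> 31
  40 -> 49 -> -49 -> -44
  -39 -> -30 -> 30 -> 35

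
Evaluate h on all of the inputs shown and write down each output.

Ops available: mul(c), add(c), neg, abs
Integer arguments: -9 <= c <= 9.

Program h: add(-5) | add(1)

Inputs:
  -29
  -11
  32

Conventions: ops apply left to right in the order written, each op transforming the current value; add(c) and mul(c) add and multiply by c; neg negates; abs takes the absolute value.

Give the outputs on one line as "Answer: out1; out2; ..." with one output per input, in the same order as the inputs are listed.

-33; -15; 28

Execution, op by op:
  -29 -> -34 -> -33
  -11 -> -16 -> -15
  32 -> 27 -> 28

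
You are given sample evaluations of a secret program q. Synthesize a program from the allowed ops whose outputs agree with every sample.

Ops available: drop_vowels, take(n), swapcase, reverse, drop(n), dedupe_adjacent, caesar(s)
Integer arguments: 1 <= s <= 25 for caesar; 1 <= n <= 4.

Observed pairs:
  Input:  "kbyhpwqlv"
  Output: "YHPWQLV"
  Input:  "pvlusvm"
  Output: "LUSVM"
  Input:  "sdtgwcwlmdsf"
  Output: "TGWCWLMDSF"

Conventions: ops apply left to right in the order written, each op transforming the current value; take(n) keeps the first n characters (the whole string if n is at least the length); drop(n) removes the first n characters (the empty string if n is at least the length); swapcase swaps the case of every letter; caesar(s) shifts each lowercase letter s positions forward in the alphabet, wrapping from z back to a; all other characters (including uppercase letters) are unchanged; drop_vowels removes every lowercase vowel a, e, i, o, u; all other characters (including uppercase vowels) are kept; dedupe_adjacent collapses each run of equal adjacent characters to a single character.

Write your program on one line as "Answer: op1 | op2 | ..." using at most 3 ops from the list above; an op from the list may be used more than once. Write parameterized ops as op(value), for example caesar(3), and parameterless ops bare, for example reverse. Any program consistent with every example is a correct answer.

drop(2) | swapcase

Check, running the answer program on each example:
  "kbyhpwqlv" -> "yhpwqlv" -> "YHPWQLV"
  "pvlusvm" -> "lusvm" -> "LUSVM"
  "sdtgwcwlmdsf" -> "tgwcwlmdsf" -> "TGWCWLMDSF"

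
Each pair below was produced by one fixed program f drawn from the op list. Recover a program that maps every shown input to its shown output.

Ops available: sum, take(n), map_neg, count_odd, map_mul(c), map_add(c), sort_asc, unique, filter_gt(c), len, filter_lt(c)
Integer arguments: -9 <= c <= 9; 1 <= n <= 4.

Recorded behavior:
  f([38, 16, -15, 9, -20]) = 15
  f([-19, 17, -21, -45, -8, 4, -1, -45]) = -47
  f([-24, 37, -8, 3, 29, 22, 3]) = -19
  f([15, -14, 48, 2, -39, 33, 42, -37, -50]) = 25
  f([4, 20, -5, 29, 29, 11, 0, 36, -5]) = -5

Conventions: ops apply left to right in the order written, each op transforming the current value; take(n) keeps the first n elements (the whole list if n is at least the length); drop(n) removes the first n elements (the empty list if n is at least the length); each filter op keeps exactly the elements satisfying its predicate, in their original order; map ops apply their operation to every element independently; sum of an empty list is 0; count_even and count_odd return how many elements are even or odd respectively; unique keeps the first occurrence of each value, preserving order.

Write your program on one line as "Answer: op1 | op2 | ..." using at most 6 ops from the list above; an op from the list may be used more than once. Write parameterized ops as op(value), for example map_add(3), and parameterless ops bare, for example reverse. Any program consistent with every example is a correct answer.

map_add(-5) | map_add(-3) | take(3) | sort_asc | sum

Check, running the answer program on each example:
  [38, 16, -15, 9, -20] -> [33, 11, -20, 4, -25] -> [30, 8, -23, 1, -28] -> [30, 8, -23] -> [-23, 8, 30] -> 15
  [-19, 17, -21, -45, -8, 4, -1, -45] -> [-24, 12, -26, -50, -13, -1, -6, -50] -> [-27, 9, -29, -53, -16, -4, -9, -53] -> [-27, 9, -29] -> [-29, -27, 9] -> -47
  [-24, 37, -8, 3, 29, 22, 3] -> [-29, 32, -13, -2, 24, 17, -2] -> [-32, 29, -16, -5, 21, 14, -5] -> [-32, 29, -16] -> [-32, -16, 29] -> -19
  [15, -14, 48, 2, -39, 33, 42, -37, -50] -> [10, -19, 43, -3, -44, 28, 37, -42, -55] -> [7, -22, 40, -6, -47, 25, 34, -45, -58] -> [7, -22, 40] -> [-22, 7, 40] -> 25
  [4, 20, -5, 29, 29, 11, 0, 36, -5] -> [-1, 15, -10, 24, 24, 6, -5, 31, -10] -> [-4, 12, -13, 21, 21, 3, -8, 28, -13] -> [-4, 12, -13] -> [-13, -4, 12] -> -5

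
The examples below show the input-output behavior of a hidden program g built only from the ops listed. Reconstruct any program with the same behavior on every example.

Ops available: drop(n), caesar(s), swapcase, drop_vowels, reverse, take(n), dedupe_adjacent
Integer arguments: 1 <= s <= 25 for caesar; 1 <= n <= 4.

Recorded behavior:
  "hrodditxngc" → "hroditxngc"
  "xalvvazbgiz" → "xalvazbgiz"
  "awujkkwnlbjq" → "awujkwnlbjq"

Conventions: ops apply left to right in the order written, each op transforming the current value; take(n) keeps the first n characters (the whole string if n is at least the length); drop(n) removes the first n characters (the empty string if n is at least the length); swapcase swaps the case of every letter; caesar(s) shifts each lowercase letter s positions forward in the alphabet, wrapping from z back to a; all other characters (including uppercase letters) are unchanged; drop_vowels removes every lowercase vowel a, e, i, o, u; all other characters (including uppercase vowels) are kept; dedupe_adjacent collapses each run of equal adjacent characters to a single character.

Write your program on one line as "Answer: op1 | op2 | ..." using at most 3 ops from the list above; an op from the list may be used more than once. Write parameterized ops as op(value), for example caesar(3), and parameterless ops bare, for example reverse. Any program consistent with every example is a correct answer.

reverse | dedupe_adjacent | reverse

Check, running the answer program on each example:
  "hrodditxngc" -> "cgnxtiddorh" -> "cgnxtidorh" -> "hroditxngc"
  "xalvvazbgiz" -> "zigbzavvlax" -> "zigbzavlax" -> "xalvazbgiz"
  "awujkkwnlbjq" -> "qjblnwkkjuwa" -> "qjblnwkjuwa" -> "awujkwnlbjq"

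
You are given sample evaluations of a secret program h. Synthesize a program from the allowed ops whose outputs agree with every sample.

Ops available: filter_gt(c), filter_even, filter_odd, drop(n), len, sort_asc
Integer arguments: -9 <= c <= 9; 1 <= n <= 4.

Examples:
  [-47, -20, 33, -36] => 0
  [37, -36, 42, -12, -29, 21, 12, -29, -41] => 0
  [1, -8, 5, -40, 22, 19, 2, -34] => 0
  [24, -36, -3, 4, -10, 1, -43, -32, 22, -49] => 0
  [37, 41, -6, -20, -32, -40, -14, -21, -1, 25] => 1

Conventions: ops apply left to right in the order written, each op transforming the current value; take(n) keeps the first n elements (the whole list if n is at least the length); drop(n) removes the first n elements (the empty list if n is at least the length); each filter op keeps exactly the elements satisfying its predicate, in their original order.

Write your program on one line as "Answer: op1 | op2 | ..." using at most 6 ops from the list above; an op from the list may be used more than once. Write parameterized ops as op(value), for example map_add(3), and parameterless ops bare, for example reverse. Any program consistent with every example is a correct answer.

sort_asc | filter_odd | filter_gt(8) | drop(2) | len

Check, running the answer program on each example:
  [-47, -20, 33, -36] -> [-47, -36, -20, 33] -> [-47, 33] -> [33] -> [] -> 0
  [37, -36, 42, -12, -29, 21, 12, -29, -41] -> [-41, -36, -29, -29, -12, 12, 21, 37, 42] -> [-41, -29, -29, 21, 37] -> [21, 37] -> [] -> 0
  [1, -8, 5, -40, 22, 19, 2, -34] -> [-40, -34, -8, 1, 2, 5, 19, 22] -> [1, 5, 19] -> [19] -> [] -> 0
  [24, -36, -3, 4, -10, 1, -43, -32, 22, -49] -> [-49, -43, -36, -32, -10, -3, 1, 4, 22, 24] -> [-49, -43, -3, 1] -> [] -> [] -> 0
  [37, 41, -6, -20, -32, -40, -14, -21, -1, 25] -> [-40, -32, -21, -20, -14, -6, -1, 25, 37, 41] -> [-21, -1, 25, 37, 41] -> [25, 37, 41] -> [41] -> 1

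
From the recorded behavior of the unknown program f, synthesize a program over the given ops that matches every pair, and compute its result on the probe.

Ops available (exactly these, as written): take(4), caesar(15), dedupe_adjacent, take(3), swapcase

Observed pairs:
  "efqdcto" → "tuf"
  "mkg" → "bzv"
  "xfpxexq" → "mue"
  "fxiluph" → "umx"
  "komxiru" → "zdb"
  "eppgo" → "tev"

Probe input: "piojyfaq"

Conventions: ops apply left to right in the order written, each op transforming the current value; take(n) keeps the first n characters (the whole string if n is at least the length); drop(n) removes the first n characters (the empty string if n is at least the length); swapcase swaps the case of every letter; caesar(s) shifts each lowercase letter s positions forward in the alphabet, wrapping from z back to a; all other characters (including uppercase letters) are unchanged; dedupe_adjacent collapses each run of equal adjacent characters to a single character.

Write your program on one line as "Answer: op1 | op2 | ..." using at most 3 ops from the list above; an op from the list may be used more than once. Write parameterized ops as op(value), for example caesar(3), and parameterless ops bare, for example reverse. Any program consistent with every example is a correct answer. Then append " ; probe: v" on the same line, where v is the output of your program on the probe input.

caesar(15) | dedupe_adjacent | take(3) ; probe: "exd"

Check, running the answer program on each example:
  "efqdcto" -> "tufsrid" -> "tufsrid" -> "tuf"
  "mkg" -> "bzv" -> "bzv" -> "bzv"
  "xfpxexq" -> "muemtmf" -> "muemtmf" -> "mue"
  "fxiluph" -> "umxajew" -> "umxajew" -> "umx"
  "komxiru" -> "zdbmxgj" -> "zdbmxgj" -> "zdb"
  "eppgo" -> "teevd" -> "tevd" -> "tev"
  probe: "piojyfaq" -> "exdynupf" -> "exdynupf" -> "exd"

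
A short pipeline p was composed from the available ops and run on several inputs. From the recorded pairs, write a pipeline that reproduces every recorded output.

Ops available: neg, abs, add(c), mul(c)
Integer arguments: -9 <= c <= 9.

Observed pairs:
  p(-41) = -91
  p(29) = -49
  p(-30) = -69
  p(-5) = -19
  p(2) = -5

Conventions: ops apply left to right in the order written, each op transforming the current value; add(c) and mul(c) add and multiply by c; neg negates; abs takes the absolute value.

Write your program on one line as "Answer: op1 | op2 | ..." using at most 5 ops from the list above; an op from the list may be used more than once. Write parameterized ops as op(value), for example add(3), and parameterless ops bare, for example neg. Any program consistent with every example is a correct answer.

mul(2) | add(-2) | add(-7) | abs | neg

Check, running the answer program on each example:
  -41 -> -82 -> -84 -> -91 -> 91 -> -91
  29 -> 58 -> 56 -> 49 -> 49 -> -49
  -30 -> -60 -> -62 -> -69 -> 69 -> -69
  -5 -> -10 -> -12 -> -19 -> 19 -> -19
  2 -> 4 -> 2 -> -5 -> 5 -> -5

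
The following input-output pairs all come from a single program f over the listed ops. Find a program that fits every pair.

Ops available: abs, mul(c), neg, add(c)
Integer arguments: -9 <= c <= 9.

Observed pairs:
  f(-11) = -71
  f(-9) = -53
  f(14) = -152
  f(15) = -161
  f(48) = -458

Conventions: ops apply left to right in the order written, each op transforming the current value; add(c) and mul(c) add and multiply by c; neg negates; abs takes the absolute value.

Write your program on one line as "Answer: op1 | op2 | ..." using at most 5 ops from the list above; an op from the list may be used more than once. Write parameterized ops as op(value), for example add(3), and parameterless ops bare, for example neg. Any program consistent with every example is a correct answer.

add(3) | abs | mul(-9) | add(1)

Check, running the answer program on each example:
  -11 -> -8 -> 8 -> -72 -> -71
  -9 -> -6 -> 6 -> -54 -> -53
  14 -> 17 -> 17 -> -153 -> -152
  15 -> 18 -> 18 -> -162 -> -161
  48 -> 51 -> 51 -> -459 -> -458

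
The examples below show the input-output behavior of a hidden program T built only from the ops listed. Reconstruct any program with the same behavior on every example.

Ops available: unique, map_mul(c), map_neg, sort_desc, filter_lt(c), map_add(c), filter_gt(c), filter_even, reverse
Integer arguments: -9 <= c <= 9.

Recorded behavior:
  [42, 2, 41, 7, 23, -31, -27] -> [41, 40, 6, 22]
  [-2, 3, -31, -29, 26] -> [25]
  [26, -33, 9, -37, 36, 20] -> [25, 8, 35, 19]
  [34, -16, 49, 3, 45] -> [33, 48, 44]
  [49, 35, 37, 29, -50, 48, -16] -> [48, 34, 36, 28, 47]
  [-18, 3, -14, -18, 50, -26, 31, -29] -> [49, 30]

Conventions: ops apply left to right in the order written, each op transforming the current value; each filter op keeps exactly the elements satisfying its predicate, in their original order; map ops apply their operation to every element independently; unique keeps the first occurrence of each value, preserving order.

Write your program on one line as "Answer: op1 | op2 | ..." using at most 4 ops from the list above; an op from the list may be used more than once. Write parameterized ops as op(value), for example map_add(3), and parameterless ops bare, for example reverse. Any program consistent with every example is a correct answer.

unique | filter_gt(4) | map_add(-1)

Check, running the answer program on each example:
  [42, 2, 41, 7, 23, -31, -27] -> [42, 2, 41, 7, 23, -31, -27] -> [42, 41, 7, 23] -> [41, 40, 6, 22]
  [-2, 3, -31, -29, 26] -> [-2, 3, -31, -29, 26] -> [26] -> [25]
  [26, -33, 9, -37, 36, 20] -> [26, -33, 9, -37, 36, 20] -> [26, 9, 36, 20] -> [25, 8, 35, 19]
  [34, -16, 49, 3, 45] -> [34, -16, 49, 3, 45] -> [34, 49, 45] -> [33, 48, 44]
  [49, 35, 37, 29, -50, 48, -16] -> [49, 35, 37, 29, -50, 48, -16] -> [49, 35, 37, 29, 48] -> [48, 34, 36, 28, 47]
  [-18, 3, -14, -18, 50, -26, 31, -29] -> [-18, 3, -14, 50, -26, 31, -29] -> [50, 31] -> [49, 30]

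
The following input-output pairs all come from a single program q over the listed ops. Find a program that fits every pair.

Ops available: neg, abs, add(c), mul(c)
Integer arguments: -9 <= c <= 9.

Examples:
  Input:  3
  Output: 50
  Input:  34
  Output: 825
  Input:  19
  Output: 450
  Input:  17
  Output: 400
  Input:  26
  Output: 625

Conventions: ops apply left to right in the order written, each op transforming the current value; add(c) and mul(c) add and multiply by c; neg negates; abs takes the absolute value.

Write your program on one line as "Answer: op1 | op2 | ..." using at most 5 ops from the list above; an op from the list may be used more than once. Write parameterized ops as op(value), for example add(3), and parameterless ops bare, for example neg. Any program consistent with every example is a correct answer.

mul(-5) | add(5) | neg | mul(5)

Check, running the answer program on each example:
  3 -> -15 -> -10 -> 10 -> 50
  34 -> -170 -> -165 -> 165 -> 825
  19 -> -95 -> -90 -> 90 -> 450
  17 -> -85 -> -80 -> 80 -> 400
  26 -> -130 -> -125 -> 125 -> 625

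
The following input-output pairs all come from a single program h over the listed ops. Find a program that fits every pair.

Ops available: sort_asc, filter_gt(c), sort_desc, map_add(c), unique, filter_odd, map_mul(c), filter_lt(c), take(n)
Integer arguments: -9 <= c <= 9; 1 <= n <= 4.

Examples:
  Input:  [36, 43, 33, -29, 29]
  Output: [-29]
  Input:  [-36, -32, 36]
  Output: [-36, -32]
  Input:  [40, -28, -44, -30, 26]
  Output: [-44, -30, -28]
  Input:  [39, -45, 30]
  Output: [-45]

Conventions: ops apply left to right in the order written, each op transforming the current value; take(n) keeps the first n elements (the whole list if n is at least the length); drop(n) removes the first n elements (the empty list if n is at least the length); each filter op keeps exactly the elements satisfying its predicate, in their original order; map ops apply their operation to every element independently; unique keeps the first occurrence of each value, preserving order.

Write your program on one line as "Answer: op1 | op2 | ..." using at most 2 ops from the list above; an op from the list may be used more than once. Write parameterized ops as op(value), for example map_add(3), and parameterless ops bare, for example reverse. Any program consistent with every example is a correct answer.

filter_lt(8) | sort_asc

Check, running the answer program on each example:
  [36, 43, 33, -29, 29] -> [-29] -> [-29]
  [-36, -32, 36] -> [-36, -32] -> [-36, -32]
  [40, -28, -44, -30, 26] -> [-28, -44, -30] -> [-44, -30, -28]
  [39, -45, 30] -> [-45] -> [-45]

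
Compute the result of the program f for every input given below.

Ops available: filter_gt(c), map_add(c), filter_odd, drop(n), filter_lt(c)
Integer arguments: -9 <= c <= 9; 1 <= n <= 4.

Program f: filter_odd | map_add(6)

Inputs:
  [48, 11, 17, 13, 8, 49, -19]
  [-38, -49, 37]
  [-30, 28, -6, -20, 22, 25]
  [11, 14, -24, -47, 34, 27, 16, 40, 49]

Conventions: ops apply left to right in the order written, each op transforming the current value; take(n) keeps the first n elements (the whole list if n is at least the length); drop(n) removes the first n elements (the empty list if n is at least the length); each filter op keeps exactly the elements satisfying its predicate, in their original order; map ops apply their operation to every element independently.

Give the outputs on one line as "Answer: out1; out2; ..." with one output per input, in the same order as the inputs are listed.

[17, 23, 19, 55, -13]; [-43, 43]; [31]; [17, -41, 33, 55]

Execution, op by op:
  [48, 11, 17, 13, 8, 49, -19] -> [11, 17, 13, 49, -19] -> [17, 23, 19, 55, -13]
  [-38, -49, 37] -> [-49, 37] -> [-43, 43]
  [-30, 28, -6, -20, 22, 25] -> [25] -> [31]
  [11, 14, -24, -47, 34, 27, 16, 40, 49] -> [11, -47, 27, 49] -> [17, -41, 33, 55]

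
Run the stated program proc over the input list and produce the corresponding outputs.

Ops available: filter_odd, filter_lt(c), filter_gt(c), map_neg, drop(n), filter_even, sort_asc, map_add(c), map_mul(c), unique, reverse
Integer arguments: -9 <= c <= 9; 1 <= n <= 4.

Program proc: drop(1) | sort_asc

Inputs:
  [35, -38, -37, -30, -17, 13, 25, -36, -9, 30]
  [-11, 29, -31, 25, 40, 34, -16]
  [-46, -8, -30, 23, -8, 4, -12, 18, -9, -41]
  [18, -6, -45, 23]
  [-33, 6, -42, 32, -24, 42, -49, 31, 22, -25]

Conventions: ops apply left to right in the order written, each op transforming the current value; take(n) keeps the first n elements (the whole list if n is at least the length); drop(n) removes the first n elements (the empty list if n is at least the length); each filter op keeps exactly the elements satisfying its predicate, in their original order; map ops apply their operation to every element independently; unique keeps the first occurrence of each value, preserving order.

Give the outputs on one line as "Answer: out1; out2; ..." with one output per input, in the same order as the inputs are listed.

Execution, op by op:
  [35, -38, -37, -30, -17, 13, 25, -36, -9, 30] -> [-38, -37, -30, -17, 13, 25, -36, -9, 30] -> [-38, -37, -36, -30, -17, -9, 13, 25, 30]
  [-11, 29, -31, 25, 40, 34, -16] -> [29, -31, 25, 40, 34, -16] -> [-31, -16, 25, 29, 34, 40]
  [-46, -8, -30, 23, -8, 4, -12, 18, -9, -41] -> [-8, -30, 23, -8, 4, -12, 18, -9, -41] -> [-41, -30, -12, -9, -8, -8, 4, 18, 23]
  [18, -6, -45, 23] -> [-6, -45, 23] -> [-45, -6, 23]
  [-33, 6, -42, 32, -24, 42, -49, 31, 22, -25] -> [6, -42, 32, -24, 42, -49, 31, 22, -25] -> [-49, -42, -25, -24, 6, 22, 31, 32, 42]

[-38, -37, -36, -30, -17, -9, 13, 25, 30]; [-31, -16, 25, 29, 34, 40]; [-41, -30, -12, -9, -8, -8, 4, 18, 23]; [-45, -6, 23]; [-49, -42, -25, -24, 6, 22, 31, 32, 42]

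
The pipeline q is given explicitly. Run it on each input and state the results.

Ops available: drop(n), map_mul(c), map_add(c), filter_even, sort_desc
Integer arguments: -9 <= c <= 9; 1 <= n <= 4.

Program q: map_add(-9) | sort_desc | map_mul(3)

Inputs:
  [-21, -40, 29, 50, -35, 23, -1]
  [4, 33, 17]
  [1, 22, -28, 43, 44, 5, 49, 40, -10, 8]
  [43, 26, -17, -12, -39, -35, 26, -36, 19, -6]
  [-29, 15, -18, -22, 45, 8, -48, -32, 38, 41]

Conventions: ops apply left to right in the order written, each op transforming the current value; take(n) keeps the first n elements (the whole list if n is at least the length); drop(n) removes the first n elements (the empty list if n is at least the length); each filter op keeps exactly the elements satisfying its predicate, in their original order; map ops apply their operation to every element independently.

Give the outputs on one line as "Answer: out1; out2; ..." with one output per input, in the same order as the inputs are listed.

[123, 60, 42, -30, -90, -132, -147]; [72, 24, -15]; [120, 105, 102, 93, 39, -3, -12, -24, -57, -111]; [102, 51, 51, 30, -45, -63, -78, -132, -135, -144]; [108, 96, 87, 18, -3, -81, -93, -114, -123, -171]

Execution, op by op:
  [-21, -40, 29, 50, -35, 23, -1] -> [-30, -49, 20, 41, -44, 14, -10] -> [41, 20, 14, -10, -30, -44, -49] -> [123, 60, 42, -30, -90, -132, -147]
  [4, 33, 17] -> [-5, 24, 8] -> [24, 8, -5] -> [72, 24, -15]
  [1, 22, -28, 43, 44, 5, 49, 40, -10, 8] -> [-8, 13, -37, 34, 35, -4, 40, 31, -19, -1] -> [40, 35, 34, 31, 13, -1, -4, -8, -19, -37] -> [120, 105, 102, 93, 39, -3, -12, -24, -57, -111]
  [43, 26, -17, -12, -39, -35, 26, -36, 19, -6] -> [34, 17, -26, -21, -48, -44, 17, -45, 10, -15] -> [34, 17, 17, 10, -15, -21, -26, -44, -45, -48] -> [102, 51, 51, 30, -45, -63, -78, -132, -135, -144]
  [-29, 15, -18, -22, 45, 8, -48, -32, 38, 41] -> [-38, 6, -27, -31, 36, -1, -57, -41, 29, 32] -> [36, 32, 29, 6, -1, -27, -31, -38, -41, -57] -> [108, 96, 87, 18, -3, -81, -93, -114, -123, -171]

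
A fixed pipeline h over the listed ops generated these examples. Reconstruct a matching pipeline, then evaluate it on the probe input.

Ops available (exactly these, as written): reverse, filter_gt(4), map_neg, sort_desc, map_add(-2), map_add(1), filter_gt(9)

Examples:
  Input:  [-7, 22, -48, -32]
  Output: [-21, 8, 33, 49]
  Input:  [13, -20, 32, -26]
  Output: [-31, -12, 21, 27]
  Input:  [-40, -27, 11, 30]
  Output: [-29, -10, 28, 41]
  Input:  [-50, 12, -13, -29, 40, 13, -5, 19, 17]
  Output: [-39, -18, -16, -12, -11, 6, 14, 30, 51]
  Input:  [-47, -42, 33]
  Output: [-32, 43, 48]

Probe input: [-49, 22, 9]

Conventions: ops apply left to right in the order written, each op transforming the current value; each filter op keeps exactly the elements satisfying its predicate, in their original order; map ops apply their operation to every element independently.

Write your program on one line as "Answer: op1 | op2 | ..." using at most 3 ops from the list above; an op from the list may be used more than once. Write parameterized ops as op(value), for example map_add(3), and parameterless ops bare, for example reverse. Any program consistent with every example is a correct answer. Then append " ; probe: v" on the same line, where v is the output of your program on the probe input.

sort_desc | map_neg | map_add(1) ; probe: [-21, -8, 50]

Check, running the answer program on each example:
  [-7, 22, -48, -32] -> [22, -7, -32, -48] -> [-22, 7, 32, 48] -> [-21, 8, 33, 49]
  [13, -20, 32, -26] -> [32, 13, -20, -26] -> [-32, -13, 20, 26] -> [-31, -12, 21, 27]
  [-40, -27, 11, 30] -> [30, 11, -27, -40] -> [-30, -11, 27, 40] -> [-29, -10, 28, 41]
  [-50, 12, -13, -29, 40, 13, -5, 19, 17] -> [40, 19, 17, 13, 12, -5, -13, -29, -50] -> [-40, -19, -17, -13, -12, 5, 13, 29, 50] -> [-39, -18, -16, -12, -11, 6, 14, 30, 51]
  [-47, -42, 33] -> [33, -42, -47] -> [-33, 42, 47] -> [-32, 43, 48]
  probe: [-49, 22, 9] -> [22, 9, -49] -> [-22, -9, 49] -> [-21, -8, 50]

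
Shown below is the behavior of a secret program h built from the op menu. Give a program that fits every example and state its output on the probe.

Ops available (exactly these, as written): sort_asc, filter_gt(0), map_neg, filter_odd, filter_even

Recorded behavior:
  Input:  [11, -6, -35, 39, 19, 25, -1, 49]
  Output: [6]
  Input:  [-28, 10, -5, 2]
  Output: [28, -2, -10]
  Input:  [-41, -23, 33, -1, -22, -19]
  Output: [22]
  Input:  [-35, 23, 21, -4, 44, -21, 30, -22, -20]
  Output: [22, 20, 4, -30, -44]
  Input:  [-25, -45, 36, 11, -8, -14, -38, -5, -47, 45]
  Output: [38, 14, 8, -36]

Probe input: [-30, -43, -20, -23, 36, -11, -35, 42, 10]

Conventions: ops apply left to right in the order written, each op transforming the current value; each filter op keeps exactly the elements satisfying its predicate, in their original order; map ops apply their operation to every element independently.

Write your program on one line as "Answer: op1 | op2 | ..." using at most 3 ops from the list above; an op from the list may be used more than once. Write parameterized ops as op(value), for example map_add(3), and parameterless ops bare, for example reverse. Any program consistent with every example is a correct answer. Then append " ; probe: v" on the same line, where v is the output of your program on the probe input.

filter_even | sort_asc | map_neg ; probe: [30, 20, -10, -36, -42]

Check, running the answer program on each example:
  [11, -6, -35, 39, 19, 25, -1, 49] -> [-6] -> [-6] -> [6]
  [-28, 10, -5, 2] -> [-28, 10, 2] -> [-28, 2, 10] -> [28, -2, -10]
  [-41, -23, 33, -1, -22, -19] -> [-22] -> [-22] -> [22]
  [-35, 23, 21, -4, 44, -21, 30, -22, -20] -> [-4, 44, 30, -22, -20] -> [-22, -20, -4, 30, 44] -> [22, 20, 4, -30, -44]
  [-25, -45, 36, 11, -8, -14, -38, -5, -47, 45] -> [36, -8, -14, -38] -> [-38, -14, -8, 36] -> [38, 14, 8, -36]
  probe: [-30, -43, -20, -23, 36, -11, -35, 42, 10] -> [-30, -20, 36, 42, 10] -> [-30, -20, 10, 36, 42] -> [30, 20, -10, -36, -42]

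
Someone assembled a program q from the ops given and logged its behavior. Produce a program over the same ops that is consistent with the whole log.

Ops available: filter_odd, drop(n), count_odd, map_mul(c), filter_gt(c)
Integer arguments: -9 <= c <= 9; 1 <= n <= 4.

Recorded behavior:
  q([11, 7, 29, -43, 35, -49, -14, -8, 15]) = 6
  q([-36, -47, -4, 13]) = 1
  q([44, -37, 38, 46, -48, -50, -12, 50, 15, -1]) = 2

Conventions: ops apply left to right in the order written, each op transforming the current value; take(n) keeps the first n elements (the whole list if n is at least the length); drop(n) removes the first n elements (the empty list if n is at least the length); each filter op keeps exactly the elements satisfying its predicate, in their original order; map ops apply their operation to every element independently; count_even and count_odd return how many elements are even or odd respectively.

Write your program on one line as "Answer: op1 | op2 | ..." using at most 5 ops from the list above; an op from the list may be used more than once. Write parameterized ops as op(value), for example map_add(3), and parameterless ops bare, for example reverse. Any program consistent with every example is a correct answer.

filter_odd | map_mul(-5) | drop(1) | map_mul(-5) | count_odd

Check, running the answer program on each example:
  [11, 7, 29, -43, 35, -49, -14, -8, 15] -> [11, 7, 29, -43, 35, -49, 15] -> [-55, -35, -145, 215, -175, 245, -75] -> [-35, -145, 215, -175, 245, -75] -> [175, 725, -1075, 875, -1225, 375] -> 6
  [-36, -47, -4, 13] -> [-47, 13] -> [235, -65] -> [-65] -> [325] -> 1
  [44, -37, 38, 46, -48, -50, -12, 50, 15, -1] -> [-37, 15, -1] -> [185, -75, 5] -> [-75, 5] -> [375, -25] -> 2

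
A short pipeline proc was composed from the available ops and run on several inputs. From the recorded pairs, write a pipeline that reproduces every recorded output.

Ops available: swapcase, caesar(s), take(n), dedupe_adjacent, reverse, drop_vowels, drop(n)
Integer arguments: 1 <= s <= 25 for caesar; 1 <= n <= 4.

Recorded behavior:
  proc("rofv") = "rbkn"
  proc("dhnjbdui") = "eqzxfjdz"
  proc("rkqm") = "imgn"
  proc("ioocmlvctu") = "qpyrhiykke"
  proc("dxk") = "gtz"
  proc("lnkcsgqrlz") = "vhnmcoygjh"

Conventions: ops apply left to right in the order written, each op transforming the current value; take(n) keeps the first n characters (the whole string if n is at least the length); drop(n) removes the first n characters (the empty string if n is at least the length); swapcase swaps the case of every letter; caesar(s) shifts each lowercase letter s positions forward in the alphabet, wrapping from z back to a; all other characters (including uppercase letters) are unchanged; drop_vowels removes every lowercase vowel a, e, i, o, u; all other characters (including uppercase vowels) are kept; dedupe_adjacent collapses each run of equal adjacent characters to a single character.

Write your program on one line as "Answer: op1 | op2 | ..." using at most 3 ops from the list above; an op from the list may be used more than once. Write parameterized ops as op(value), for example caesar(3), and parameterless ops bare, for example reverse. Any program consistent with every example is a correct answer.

reverse | caesar(22)

Check, running the answer program on each example:
  "rofv" -> "vfor" -> "rbkn"
  "dhnjbdui" -> "iudbjnhd" -> "eqzxfjdz"
  "rkqm" -> "mqkr" -> "imgn"
  "ioocmlvctu" -> "utcvlmcooi" -> "qpyrhiykke"
  "dxk" -> "kxd" -> "gtz"
  "lnkcsgqrlz" -> "zlrqgscknl" -> "vhnmcoygjh"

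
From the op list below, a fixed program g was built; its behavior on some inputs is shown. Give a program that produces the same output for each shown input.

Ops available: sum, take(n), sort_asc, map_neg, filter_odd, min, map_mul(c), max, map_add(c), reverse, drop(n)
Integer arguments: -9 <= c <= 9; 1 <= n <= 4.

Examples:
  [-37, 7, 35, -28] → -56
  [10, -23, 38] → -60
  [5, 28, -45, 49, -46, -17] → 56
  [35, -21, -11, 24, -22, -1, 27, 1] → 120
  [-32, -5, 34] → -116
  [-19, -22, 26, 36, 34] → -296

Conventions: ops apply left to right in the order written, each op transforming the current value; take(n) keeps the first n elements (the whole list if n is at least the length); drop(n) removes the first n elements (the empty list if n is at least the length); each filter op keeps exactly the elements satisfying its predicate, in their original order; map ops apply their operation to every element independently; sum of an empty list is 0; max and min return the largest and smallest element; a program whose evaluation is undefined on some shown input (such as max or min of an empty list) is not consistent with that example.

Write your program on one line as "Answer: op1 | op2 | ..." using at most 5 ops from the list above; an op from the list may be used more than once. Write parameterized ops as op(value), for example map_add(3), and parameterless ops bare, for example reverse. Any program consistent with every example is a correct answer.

drop(1) | take(4) | map_mul(-4) | reverse | sum

Check, running the answer program on each example:
  [-37, 7, 35, -28] -> [7, 35, -28] -> [7, 35, -28] -> [-28, -140, 112] -> [112, -140, -28] -> -56
  [10, -23, 38] -> [-23, 38] -> [-23, 38] -> [92, -152] -> [-152, 92] -> -60
  [5, 28, -45, 49, -46, -17] -> [28, -45, 49, -46, -17] -> [28, -45, 49, -46] -> [-112, 180, -196, 184] -> [184, -196, 180, -112] -> 56
  [35, -21, -11, 24, -22, -1, 27, 1] -> [-21, -11, 24, -22, -1, 27, 1] -> [-21, -11, 24, -22] -> [84, 44, -96, 88] -> [88, -96, 44, 84] -> 120
  [-32, -5, 34] -> [-5, 34] -> [-5, 34] -> [20, -136] -> [-136, 20] -> -116
  [-19, -22, 26, 36, 34] -> [-22, 26, 36, 34] -> [-22, 26, 36, 34] -> [88, -104, -144, -136] -> [-136, -144, -104, 88] -> -296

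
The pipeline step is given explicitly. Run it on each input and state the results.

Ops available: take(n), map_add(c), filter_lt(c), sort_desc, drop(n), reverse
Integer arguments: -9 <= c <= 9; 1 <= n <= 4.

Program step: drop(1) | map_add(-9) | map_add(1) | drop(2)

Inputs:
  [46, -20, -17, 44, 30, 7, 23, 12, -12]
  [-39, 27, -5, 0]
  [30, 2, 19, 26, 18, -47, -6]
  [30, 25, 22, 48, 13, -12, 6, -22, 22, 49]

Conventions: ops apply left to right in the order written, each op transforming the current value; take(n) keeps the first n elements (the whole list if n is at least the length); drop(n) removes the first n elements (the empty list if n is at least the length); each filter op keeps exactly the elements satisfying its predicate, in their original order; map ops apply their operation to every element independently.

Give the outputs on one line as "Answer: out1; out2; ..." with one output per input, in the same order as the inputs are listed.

[36, 22, -1, 15, 4, -20]; [-8]; [18, 10, -55, -14]; [40, 5, -20, -2, -30, 14, 41]

Execution, op by op:
  [46, -20, -17, 44, 30, 7, 23, 12, -12] -> [-20, -17, 44, 30, 7, 23, 12, -12] -> [-29, -26, 35, 21, -2, 14, 3, -21] -> [-28, -25, 36, 22, -1, 15, 4, -20] -> [36, 22, -1, 15, 4, -20]
  [-39, 27, -5, 0] -> [27, -5, 0] -> [18, -14, -9] -> [19, -13, -8] -> [-8]
  [30, 2, 19, 26, 18, -47, -6] -> [2, 19, 26, 18, -47, -6] -> [-7, 10, 17, 9, -56, -15] -> [-6, 11, 18, 10, -55, -14] -> [18, 10, -55, -14]
  [30, 25, 22, 48, 13, -12, 6, -22, 22, 49] -> [25, 22, 48, 13, -12, 6, -22, 22, 49] -> [16, 13, 39, 4, -21, -3, -31, 13, 40] -> [17, 14, 40, 5, -20, -2, -30, 14, 41] -> [40, 5, -20, -2, -30, 14, 41]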